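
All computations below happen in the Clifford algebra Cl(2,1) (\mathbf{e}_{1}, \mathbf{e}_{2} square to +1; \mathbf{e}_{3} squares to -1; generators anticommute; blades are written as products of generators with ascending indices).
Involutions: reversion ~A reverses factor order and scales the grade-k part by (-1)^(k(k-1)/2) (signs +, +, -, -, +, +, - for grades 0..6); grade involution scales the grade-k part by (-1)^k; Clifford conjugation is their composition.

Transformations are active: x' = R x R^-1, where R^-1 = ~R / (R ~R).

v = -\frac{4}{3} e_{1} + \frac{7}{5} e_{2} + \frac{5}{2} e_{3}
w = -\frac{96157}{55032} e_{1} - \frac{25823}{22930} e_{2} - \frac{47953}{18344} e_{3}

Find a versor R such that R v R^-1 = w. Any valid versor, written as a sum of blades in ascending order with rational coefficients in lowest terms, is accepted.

Why this works: both vectors square to -\frac{2261}{900}, so q(v) = q(w) and R = v + w = -\frac{56511}{18344} e_{1} + \frac{6279}{22930} e_{2} - \frac{2093}{18344} e_{3} carries v to w — its own direction survives, the complement (v - w)/2 flips.
Answer: -\frac{56511}{18344} e_{1} + \frac{6279}{22930} e_{2} - \frac{2093}{18344} e_{3}


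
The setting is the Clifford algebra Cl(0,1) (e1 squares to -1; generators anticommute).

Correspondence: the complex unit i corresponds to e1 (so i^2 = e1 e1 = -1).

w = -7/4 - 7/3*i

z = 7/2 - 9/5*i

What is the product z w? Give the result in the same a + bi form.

In blades: z = 7/2 - 9/5*e1, w = -7/4 - 7/3*e1.
Distribute z over w term by term (generator squares from the signature, products reordered to ascending indices): (7/2)*w = -49/8 - 49/6*e1; (-9/5*e1)*w = -21/5 + 63/20*e1.
Sum: -413/40 - 301/60*e1; translating back through the correspondence:
Answer: -413/40 - 301/60*i


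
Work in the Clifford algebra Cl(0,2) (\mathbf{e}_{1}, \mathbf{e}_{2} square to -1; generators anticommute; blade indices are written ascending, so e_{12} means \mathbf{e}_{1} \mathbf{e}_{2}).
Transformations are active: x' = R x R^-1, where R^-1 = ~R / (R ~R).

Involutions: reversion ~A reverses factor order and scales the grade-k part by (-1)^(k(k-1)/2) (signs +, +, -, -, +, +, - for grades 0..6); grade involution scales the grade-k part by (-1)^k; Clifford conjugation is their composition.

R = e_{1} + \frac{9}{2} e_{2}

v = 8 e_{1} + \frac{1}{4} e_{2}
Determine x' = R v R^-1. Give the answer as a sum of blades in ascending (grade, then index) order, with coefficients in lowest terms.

~R = e_{1} + \frac{9}{2} e_{2}, and R ~R = -\frac{85}{4}, so R^-1 = ~R / (-\frac{85}{4}).
R v = -\frac{73}{8} - \frac{143}{4} e_{12}
Answer: -\frac{607}{85} e_{1} + \frac{1229}{340} e_{2}


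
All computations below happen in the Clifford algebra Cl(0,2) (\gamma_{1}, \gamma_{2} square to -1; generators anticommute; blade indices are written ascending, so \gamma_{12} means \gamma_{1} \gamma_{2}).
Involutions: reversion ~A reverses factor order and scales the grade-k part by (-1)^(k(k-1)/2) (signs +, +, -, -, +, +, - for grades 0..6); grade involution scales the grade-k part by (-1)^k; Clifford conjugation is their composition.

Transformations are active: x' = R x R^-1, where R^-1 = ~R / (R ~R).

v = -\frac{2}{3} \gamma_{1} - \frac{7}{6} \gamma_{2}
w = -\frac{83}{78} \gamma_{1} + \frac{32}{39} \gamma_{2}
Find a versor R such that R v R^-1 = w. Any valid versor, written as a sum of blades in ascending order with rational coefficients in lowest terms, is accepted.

Sketch: the shared square -\frac{65}{36} makes R = v + w = -\frac{45}{26} \gamma_{1} - \frac{9}{26} \gamma_{2} the natural versor; its sandwich fixes that direction, negates (v - w)/2, and sends v to w.
Answer: -\frac{45}{26} \gamma_{1} - \frac{9}{26} \gamma_{2}


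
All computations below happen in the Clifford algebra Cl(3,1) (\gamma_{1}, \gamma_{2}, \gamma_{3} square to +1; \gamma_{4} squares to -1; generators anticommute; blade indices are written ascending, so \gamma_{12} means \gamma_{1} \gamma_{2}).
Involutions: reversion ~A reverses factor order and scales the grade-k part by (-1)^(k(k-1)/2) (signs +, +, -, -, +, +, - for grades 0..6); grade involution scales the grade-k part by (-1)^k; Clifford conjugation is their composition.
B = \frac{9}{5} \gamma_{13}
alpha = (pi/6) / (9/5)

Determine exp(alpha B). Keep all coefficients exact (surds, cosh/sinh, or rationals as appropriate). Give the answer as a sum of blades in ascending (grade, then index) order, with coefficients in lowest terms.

B^2 = (\frac{9}{5})^2*(\gamma_{13})^2 = \frac{81}{25}*(-1) = -\frac{81}{25} (a basis 2-blade squares to minus the product of its generators' squares).
B^2 = -\frac{81}{25} — a negative square means the series sums to a rotation: l = \frac{9}{5}, alpha*l = \frac{\pi}{6}, so exp(alpha B) = cos(\frac{\pi}{6}) + (sin(\frac{\pi}{6})/(\frac{9}{5}))*B = \frac{\sqrt{3}}{2} + (\frac{5}{18})*B.
Answer: \frac{\sqrt{3}}{2} + \frac{1}{2} \gamma_{13}


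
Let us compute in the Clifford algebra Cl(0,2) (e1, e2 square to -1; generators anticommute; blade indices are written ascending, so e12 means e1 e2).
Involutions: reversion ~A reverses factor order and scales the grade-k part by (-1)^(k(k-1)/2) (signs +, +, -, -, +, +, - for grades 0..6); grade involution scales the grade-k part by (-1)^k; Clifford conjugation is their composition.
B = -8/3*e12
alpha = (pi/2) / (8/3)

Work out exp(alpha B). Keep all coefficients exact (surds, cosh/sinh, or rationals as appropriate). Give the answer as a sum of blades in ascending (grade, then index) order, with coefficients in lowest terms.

B^2 = (-8/3)^2*(e12)^2 = 64/9*(-1) = -64/9 (a basis 2-blade squares to minus the product of its generators' squares).
B^2 = -64/9 — the negative square puts this in the circular regime; l = 8/3, alpha*l = pi/2, so exp(alpha B) = cos(pi/2) + (sin(pi/2)/(8/3))*B = 0 + (3/8)*B.
Answer: -e12


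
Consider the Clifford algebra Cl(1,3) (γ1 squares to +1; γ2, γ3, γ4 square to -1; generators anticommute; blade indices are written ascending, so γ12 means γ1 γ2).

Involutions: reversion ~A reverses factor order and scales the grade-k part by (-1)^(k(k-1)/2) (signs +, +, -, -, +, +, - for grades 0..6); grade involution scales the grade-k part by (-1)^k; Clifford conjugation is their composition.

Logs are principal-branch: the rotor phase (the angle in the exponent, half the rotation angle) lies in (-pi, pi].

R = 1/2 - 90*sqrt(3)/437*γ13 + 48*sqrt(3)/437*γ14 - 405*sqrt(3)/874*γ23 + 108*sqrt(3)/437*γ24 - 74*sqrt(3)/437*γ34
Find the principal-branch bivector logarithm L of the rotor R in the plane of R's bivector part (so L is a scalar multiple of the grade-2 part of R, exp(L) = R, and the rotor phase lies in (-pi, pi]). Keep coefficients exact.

The scalar part of R is 1/2, which fixes the principal-branch rotor phase; the unit plane is then the bivector part divided by the sine of that phase, and L is that plane scaled by the phase.
Concretely: cos(phase) = 1/2 gives phase = ±pi/3, and since phase/sin(phase) is even the sign is immaterial: L = (phase/sin(phase)) * <R>_2 = (2*sqrt(3)*pi/9) * <R>_2.
Answer: -60*pi/437*γ13 + 32*pi/437*γ14 - 135*pi/437*γ23 + 72*pi/437*γ24 - 148*pi/1311*γ34


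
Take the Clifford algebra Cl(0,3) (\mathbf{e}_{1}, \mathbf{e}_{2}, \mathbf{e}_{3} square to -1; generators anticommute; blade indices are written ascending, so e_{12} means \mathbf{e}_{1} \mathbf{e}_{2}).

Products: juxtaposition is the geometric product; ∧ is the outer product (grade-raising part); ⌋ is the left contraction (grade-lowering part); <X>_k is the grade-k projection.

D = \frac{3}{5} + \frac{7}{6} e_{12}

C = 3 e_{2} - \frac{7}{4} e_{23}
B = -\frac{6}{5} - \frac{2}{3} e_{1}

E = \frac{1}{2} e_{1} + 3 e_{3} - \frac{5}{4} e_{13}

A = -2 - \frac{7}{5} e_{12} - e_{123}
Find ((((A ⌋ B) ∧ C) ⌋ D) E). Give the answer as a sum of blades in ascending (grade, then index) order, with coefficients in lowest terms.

step 1: \frac{12}{5} + \frac{4}{3} e_{1}
step 2: \frac{36}{5} e_{2} + 4 e_{12} - \frac{21}{5} e_{23} - \frac{7}{3} e_{123}
step 3: -\frac{14}{3} + \frac{42}{5} e_{1}
step 4: -\frac{21}{5} - \frac{7}{3} e_{1} - \frac{7}{2} e_{3} + \frac{931}{30} e_{13}
Answer: -\frac{21}{5} - \frac{7}{3} e_{1} - \frac{7}{2} e_{3} + \frac{931}{30} e_{13}


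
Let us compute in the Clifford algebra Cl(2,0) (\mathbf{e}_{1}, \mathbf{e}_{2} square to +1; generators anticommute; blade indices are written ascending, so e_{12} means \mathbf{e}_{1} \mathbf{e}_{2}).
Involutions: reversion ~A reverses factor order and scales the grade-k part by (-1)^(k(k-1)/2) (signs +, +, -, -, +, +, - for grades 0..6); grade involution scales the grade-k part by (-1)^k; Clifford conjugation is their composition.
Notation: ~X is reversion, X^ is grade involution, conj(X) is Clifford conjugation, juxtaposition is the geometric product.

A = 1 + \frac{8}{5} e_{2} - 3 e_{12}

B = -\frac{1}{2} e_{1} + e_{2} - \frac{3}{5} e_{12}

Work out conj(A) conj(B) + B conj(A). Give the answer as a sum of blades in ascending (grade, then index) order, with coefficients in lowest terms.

first term: -\frac{1}{5} - \frac{77}{50} e_{1} - \frac{5}{2} e_{2} + \frac{7}{5} e_{12}
second term: \frac{1}{5} - \frac{127}{50} e_{1} - \frac{1}{2} e_{2} + \frac{1}{5} e_{12}
Answer: -\frac{102}{25} e_{1} - 3 e_{2} + \frac{8}{5} e_{12}


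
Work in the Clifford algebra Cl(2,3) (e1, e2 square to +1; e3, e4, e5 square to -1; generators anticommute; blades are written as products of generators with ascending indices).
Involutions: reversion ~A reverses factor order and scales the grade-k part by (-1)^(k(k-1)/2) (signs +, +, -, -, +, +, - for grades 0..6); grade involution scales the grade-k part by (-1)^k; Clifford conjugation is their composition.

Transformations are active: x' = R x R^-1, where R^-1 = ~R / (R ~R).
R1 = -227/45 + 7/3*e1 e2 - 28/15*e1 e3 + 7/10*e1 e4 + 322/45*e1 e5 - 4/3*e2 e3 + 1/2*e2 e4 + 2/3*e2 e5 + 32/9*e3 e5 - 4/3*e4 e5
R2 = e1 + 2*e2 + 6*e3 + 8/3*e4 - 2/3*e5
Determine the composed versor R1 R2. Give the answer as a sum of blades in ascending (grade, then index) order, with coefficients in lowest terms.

Distribute over the terms of R2 (each basis-blade product reordered to ascending indices, repeated generators contracted through their squares):
R1 (e1) = -227/45*e1 - 7/3*e2 + 28/15*e3 - 7/10*e4 - 322/45*e5 - 4/3*e1 e2 e3 + 1/2*e1 e2 e4 + 2/3*e1 e2 e5 + 32/9*e1 e3 e5 - 4/3*e1 e4 e5
R1 (2*e2) = 14/3*e1 - 454/45*e2 + 8/3*e3 - e4 - 4/3*e5 + 56/15*e1 e2 e3 - 7/5*e1 e2 e4 - 644/45*e1 e2 e5 + 64/9*e2 e3 e5 - 8/3*e2 e4 e5
R1 (6*e3) = 56/5*e1 + 8*e2 - 454/15*e3 + 64/3*e5 + 14*e1 e2 e3 - 21/5*e1 e3 e4 - 644/15*e1 e3 e5 - 3*e2 e3 e4 - 4*e2 e3 e5 - 8*e3 e4 e5
R1 (8/3*e4) = -28/15*e1 - 4/3*e2 - 1816/135*e4 - 32/9*e5 + 56/9*e1 e2 e4 - 224/45*e1 e3 e4 - 2576/135*e1 e4 e5 - 32/9*e2 e3 e4 - 16/9*e2 e4 e5 - 256/27*e3 e4 e5
R1 (-2/3*e5) = 644/135*e1 + 4/9*e2 + 64/27*e3 - 8/9*e4 + 454/135*e5 - 14/9*e1 e2 e5 + 56/45*e1 e3 e5 - 7/15*e1 e4 e5 + 8/9*e2 e3 e5 - 1/3*e2 e4 e5
Summing the partial products and collecting blades:
Answer: 1853/135*e1 - 239/45*e2 - 3154/135*e3 - 4331/270*e4 + 1708/135*e5 + 82/5*e1 e2 e3 + 479/90*e1 e2 e4 - 76/5*e1 e2 e5 - 413/45*e1 e3 e4 - 572/15*e1 e3 e5 - 2819/135*e1 e4 e5 - 59/9*e2 e3 e4 + 4*e2 e3 e5 - 43/9*e2 e4 e5 - 472/27*e3 e4 e5


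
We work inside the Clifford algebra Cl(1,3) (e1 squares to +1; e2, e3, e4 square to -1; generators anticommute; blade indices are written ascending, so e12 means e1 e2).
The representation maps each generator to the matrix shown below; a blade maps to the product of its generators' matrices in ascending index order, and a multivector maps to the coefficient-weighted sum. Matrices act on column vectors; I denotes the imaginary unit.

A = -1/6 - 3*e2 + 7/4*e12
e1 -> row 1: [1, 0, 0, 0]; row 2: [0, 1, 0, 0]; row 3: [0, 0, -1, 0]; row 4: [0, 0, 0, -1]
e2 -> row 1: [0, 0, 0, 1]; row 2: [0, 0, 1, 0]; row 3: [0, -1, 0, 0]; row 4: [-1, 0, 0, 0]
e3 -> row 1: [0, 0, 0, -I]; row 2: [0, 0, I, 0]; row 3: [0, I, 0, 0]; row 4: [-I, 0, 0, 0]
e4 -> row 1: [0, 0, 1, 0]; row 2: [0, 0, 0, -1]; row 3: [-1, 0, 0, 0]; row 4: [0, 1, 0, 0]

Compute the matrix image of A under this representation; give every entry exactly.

Bivector images (products of the table entries): rho(e12) = rho(e1)rho(e2) = row 1: [0, 0, 0, 1]; row 2: [0, 0, 1, 0]; row 3: [0, 1, 0, 0]; row 4: [1, 0, 0, 0].
M = (-1/6)*1 + (-3)*rho(e2) + (7/4)*rho(e12), summed entrywise (1 is the identity matrix):
Answer: row 1: [-1/6, 0, 0, -5/4]; row 2: [0, -1/6, -5/4, 0]; row 3: [0, 19/4, -1/6, 0]; row 4: [19/4, 0, 0, -1/6]


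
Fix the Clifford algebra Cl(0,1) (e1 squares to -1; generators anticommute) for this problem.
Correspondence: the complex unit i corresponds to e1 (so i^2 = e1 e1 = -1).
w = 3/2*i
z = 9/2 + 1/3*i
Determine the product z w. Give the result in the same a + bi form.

In blades: z = 9/2 + 1/3*e1, w = 3/2*e1.
Distribute z over w term by term (generator squares from the signature, products reordered to ascending indices): (9/2)*w = 27/4*e1; (1/3*e1)*w = -1/2.
Sum: -1/2 + 27/4*e1; translating back through the correspondence:
Answer: -1/2 + 27/4*i


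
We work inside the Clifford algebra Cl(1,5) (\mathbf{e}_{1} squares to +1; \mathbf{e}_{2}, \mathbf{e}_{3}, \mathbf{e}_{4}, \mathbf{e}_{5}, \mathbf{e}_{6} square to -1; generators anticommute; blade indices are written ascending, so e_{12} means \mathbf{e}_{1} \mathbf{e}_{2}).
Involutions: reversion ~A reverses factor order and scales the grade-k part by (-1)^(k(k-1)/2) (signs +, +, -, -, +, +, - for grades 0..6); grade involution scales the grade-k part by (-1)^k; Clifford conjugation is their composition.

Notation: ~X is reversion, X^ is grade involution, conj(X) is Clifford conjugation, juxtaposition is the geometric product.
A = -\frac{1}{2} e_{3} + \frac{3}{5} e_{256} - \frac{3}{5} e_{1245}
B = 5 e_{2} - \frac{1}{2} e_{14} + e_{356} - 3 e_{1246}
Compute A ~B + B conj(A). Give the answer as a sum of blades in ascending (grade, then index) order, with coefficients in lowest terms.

first term: \frac{31}{10} e_{23} + \frac{3}{10} e_{25} - \frac{17}{10} e_{56} + \frac{1}{4} e_{134} + \frac{24}{5} e_{145} + \frac{9}{10} e_{12346} - \frac{3}{10} e_{12456}
second term: \frac{31}{10} e_{23} - \frac{3}{10} e_{25} - \frac{53}{10} e_{56} + \frac{1}{4} e_{134} - \frac{6}{5} e_{145} - \frac{21}{10} e_{12346} + \frac{3}{10} e_{12456}
Answer: \frac{31}{5} e_{23} - 7 e_{56} + \frac{1}{2} e_{134} + \frac{18}{5} e_{145} - \frac{6}{5} e_{12346}


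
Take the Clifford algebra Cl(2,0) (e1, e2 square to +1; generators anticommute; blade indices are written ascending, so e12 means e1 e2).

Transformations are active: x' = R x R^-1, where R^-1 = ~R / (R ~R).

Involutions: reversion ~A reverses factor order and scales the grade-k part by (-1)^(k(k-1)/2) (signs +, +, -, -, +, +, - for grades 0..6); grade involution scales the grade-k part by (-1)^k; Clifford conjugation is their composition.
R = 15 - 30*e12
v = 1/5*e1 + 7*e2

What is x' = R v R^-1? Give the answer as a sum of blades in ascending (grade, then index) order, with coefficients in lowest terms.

~R = 15 + 30*e12, and R ~R = 1125, so R^-1 = ~R / (1125).
R v = -207*e1 + 111*e2
Answer: -143/25*e1 - 101/25*e2


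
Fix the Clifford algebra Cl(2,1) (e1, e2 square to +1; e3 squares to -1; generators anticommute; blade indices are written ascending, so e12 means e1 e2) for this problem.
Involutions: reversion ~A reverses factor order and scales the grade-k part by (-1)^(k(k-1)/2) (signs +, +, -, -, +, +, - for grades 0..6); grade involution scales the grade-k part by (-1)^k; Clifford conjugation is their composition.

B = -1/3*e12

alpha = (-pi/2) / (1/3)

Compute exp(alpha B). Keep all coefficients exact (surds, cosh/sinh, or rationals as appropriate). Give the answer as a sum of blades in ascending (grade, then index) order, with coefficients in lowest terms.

B^2 = (-1/3)^2*(e12)^2 = 1/9*(-1) = -1/9 (a basis 2-blade squares to minus the product of its generators' squares).
B^2 = -1/9 — circular case — the even/odd split gives cos and sin: l = 1/3, alpha*l = -pi/2, so exp(alpha B) = cos(-pi/2) + (sin(-pi/2)/(1/3))*B = 0 + (-3)*B.
Answer: e12


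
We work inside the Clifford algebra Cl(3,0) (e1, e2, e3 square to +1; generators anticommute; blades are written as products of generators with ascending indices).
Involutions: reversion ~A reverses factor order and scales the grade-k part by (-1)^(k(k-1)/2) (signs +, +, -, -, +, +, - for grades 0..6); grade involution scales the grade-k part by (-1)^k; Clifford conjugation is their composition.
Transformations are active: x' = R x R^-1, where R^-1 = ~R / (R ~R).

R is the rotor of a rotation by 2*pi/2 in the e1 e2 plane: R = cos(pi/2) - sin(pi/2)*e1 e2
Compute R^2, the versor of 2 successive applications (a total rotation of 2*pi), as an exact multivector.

The rotor phase is half the rotation angle and phases add under composition, so 2 steps in the e1 e2 plane accumulate phase 2*(pi/2) = pi: R^2 = cos(pi) - sin(pi)*e1 e2.
cos(pi) = -1 and sin(pi) = 0, so R^2 = -1. The total rotation 2*pi is 1 full turn, so every vector returns to itself, yet the rotor is -1, on the OTHER sheet of the double cover (an odd number of 2*pi turns).
Answer: -1


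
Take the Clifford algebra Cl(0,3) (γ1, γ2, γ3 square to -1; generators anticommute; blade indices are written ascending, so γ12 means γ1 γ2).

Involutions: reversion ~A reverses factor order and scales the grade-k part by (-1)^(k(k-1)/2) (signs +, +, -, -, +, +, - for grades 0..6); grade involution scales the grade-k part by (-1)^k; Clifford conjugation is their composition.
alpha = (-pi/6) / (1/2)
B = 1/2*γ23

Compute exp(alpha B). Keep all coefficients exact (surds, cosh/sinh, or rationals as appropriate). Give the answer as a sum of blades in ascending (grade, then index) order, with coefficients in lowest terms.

B^2 = (1/2)^2*(γ23)^2 = 1/4*(-1) = -1/4 (a basis 2-blade squares to minus the product of its generators' squares).
B^2 = -1/4 — B^2 < 0, so the exponential closes trigonometrically: l = 1/2, alpha*l = -pi/6, so exp(alpha B) = cos(-pi/6) + (sin(-pi/6)/(1/2))*B = sqrt(3)/2 + (-1)*B.
Answer: sqrt(3)/2 - 1/2*γ23


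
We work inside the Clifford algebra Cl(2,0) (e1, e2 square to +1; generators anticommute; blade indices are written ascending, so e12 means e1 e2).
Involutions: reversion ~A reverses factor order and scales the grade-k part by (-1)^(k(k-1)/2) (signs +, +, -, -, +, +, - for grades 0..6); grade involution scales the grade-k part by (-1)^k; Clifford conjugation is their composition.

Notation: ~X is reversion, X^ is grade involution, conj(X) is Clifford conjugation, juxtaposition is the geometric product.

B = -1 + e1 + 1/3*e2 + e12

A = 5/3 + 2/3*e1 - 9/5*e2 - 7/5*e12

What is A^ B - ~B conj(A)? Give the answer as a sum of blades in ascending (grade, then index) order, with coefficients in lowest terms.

first term: -1/3 + 1/15*e1 - 23/45*e2 + 47/45*e12
second term: -1/3 + 1/15*e1 - 23/45*e2 - 47/45*e12
Answer: 94/45*e12


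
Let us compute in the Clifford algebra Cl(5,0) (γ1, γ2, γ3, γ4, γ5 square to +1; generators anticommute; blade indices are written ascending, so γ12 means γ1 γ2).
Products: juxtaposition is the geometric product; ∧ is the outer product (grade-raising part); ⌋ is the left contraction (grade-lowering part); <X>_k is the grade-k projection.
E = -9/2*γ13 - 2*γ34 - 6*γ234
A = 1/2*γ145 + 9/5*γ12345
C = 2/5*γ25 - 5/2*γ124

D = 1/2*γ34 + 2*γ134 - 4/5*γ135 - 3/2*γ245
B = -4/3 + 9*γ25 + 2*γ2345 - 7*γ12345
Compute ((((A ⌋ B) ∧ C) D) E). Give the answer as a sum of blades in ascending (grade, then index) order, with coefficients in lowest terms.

step 1: -63/5 + 7/2*γ23
step 2: -126/25*γ25 + 63/2*γ124
step 3: 189/25*γ4 + 189/4*γ15 - 63*γ23 - 9891/500*γ123 + 567/25*γ2345 - 252/25*γ12345
step 4: 89019/1000*γ2 + 378/25*γ3 - 378*γ4 - 3402/25*γ5 + 567/2*γ12 - 29673/250*γ14 + 1512/25*γ15 - 1134/25*γ23 + 126*γ24 + 1134/25*γ25 - 1701/8*γ35 + 9891/250*γ124 - 504/25*γ125 - 1701/50*γ134 + 1134/25*γ245 - 5103/50*γ1245 - 189/2*γ1345 + 567/2*γ12345
Answer: 89019/1000*γ2 + 378/25*γ3 - 378*γ4 - 3402/25*γ5 + 567/2*γ12 - 29673/250*γ14 + 1512/25*γ15 - 1134/25*γ23 + 126*γ24 + 1134/25*γ25 - 1701/8*γ35 + 9891/250*γ124 - 504/25*γ125 - 1701/50*γ134 + 1134/25*γ245 - 5103/50*γ1245 - 189/2*γ1345 + 567/2*γ12345


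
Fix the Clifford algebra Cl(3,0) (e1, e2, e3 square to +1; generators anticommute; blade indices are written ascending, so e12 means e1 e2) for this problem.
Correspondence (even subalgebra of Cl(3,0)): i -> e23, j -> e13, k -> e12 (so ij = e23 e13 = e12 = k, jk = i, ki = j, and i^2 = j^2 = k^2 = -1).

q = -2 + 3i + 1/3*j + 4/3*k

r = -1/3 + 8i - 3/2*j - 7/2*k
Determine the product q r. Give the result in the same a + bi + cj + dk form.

In blades: q = -2 + 4/3*e12 + 1/3*e13 + 3*e23, r = -1/3 - 7/2*e12 - 3/2*e13 + 8*e23.
Distribute q over r term by term (generator squares from the signature, products reordered to ascending indices): (-2)*r = 2/3 + 7*e12 + 3*e13 - 16*e23; (4/3*e12)*r = 14/3 - 4/9*e12 + 32/3*e13 + 2*e23; (1/3*e13)*r = 1/2 - 8/3*e12 - 1/9*e13 - 7/6*e23; (3*e23)*r = -24 - 9/2*e12 + 21/2*e13 - e23.
Sum: -109/6 - 11/18*e12 + 433/18*e13 - 97/6*e23; translating back through the correspondence:
Answer: -109/6 - 97/6*i + 433/18*j - 11/18*k


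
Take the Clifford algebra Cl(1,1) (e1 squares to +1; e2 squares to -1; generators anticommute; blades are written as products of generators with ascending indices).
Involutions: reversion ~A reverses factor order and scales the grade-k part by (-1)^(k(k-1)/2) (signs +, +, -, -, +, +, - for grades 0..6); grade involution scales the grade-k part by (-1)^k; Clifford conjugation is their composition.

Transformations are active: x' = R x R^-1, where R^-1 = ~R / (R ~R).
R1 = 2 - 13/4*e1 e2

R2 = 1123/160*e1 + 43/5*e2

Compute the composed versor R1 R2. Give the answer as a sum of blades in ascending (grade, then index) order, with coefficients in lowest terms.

Distribute over the terms of R1 (each basis-blade product reordered to ascending indices, repeated generators contracted through their squares):
(2) R2 = 1123/80*e1 + 86/5*e2
(-13/4*e1 e2) R2 = 559/20*e1 + 14599/640*e2
Summing the partial products and collecting blades:
Answer: 3359/80*e1 + 25607/640*e2


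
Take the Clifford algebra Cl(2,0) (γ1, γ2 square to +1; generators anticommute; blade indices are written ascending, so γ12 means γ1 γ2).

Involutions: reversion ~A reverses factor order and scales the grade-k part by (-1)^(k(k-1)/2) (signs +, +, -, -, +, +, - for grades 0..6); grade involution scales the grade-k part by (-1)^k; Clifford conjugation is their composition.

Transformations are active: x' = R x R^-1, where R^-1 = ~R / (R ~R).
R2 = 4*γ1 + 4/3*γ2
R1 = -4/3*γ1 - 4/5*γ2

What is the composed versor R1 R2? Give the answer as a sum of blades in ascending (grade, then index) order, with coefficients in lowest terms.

Distribute over the terms of R1 (each basis-blade product reordered to ascending indices, repeated generators contracted through their squares):
(-4/3*γ1) R2 = -16/3 - 16/9*γ12
(-4/5*γ2) R2 = -16/15 + 16/5*γ12
Summing the partial products and collecting blades:
Answer: -32/5 + 64/45*γ12


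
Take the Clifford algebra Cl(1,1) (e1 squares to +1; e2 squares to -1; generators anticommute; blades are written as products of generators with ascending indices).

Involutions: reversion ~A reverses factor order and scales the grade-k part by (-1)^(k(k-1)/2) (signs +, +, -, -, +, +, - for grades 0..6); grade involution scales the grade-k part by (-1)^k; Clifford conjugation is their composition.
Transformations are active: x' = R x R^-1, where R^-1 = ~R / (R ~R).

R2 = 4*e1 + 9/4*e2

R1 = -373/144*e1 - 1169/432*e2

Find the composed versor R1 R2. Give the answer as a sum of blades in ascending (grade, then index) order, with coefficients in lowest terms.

Distribute over the terms of R1 (each basis-blade product reordered to ascending indices, repeated generators contracted through their squares):
(-373/144*e1) R2 = -373/36 - 373/64*e1 e2
(-1169/432*e2) R2 = 1169/192 + 1169/108*e1 e2
Summing the partial products and collecting blades:
Answer: -2461/576 + 8633/1728*e1 e2


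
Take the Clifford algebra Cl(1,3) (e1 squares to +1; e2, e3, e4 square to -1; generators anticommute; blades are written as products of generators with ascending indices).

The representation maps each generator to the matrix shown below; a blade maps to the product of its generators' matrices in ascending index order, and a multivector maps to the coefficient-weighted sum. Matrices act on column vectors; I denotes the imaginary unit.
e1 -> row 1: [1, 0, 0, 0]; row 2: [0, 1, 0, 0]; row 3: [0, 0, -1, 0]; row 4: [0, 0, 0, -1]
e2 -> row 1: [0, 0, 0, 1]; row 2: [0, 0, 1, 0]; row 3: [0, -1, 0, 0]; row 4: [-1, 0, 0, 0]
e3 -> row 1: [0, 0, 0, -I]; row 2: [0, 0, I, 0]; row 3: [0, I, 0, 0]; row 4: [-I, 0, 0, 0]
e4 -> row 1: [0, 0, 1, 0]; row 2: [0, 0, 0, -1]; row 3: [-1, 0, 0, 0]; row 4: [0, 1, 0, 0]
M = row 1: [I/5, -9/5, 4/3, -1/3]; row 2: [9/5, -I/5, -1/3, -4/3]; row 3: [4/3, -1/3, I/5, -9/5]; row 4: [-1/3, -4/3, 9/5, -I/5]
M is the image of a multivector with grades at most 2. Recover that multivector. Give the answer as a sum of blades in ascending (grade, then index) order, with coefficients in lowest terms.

Method: the blade images are trace-orthogonal — tr(rho(e_A) rho(e_B)^-1) = 4 if A = B and 0 otherwise — and rho(e_A)^-1 = (e_A)^2 * rho(e_A) with (e_A)^2 = +1 or -1, so the coefficient of e_A in the preimage is (e_A)^2 * tr(M rho(e_A))/4.
Nonzero projections over blades of grade <= 2: e1 e2: (e1 e2)^2 = +1, tr(M rho(e1 e2)) = -4/3, coefficient -1/3; e1 e4: (e1 e4)^2 = +1, tr(M rho(e1 e4)) = 16/3, coefficient 4/3; e2 e3: (e2 e3)^2 = -1, tr(M rho(e2 e3)) = 4/5, coefficient -1/5; e2 e4: (e2 e4)^2 = -1, tr(M rho(e2 e4)) = 36/5, coefficient -9/5. Every other blade of grade <= 2 projects to 0.
Answer: -1/3*e1 e2 + 4/3*e1 e4 - 1/5*e2 e3 - 9/5*e2 e4


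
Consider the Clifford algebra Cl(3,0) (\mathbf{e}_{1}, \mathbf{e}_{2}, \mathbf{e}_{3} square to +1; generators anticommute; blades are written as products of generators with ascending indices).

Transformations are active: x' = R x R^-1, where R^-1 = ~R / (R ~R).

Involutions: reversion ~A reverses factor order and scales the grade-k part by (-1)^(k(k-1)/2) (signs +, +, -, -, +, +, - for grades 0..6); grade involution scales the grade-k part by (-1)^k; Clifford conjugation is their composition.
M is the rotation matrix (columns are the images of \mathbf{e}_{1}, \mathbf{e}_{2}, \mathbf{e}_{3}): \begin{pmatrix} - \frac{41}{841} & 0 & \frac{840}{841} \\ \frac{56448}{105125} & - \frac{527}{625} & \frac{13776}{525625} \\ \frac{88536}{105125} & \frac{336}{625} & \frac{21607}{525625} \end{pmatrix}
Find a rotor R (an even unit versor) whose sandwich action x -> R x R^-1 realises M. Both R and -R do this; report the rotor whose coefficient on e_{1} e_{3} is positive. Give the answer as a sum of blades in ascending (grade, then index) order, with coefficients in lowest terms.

Method: write R = a + b12*e_{1} e_{2} + b13*e_{1} e_{3} + b23*e_{2} e_{3} with a^2 + b12^2 + b13^2 + b23^2 = 1 (so R^-1 = ~R). Expanding the columns R e_j ~R gives tr M = 4a^2 - 1 and, from the antisymmetric part, M21 - M12 = -4a*b12, M13 - M31 = 4a*b13, M32 - M23 = -4a*b23.
Here tr M = -\frac{17889}{21025}, so a^2 = (1 + tr M)/4 = \frac{784}{21025} and a = ±\frac{28}{145}. Taking a = \frac{28}{145}: M21 - M12 = \frac{56448}{105125}, M13 - M31 = \frac{16464}{105125}, M32 - M23 = \frac{10752}{21025}, giving b12 = -\frac{504}{725}, b13 = \frac{147}{725}, b23 = -\frac{96}{145}, i.e. R = \frac{28}{145} - \frac{504}{725} e_{1} e_{2} + \frac{147}{725} e_{1} e_{3} - \frac{96}{145} e_{2} e_{3}.
Its e_{1} e_{3} coefficient is already positive.
Answer: \frac{28}{145} - \frac{504}{725} e_{1} e_{2} + \frac{147}{725} e_{1} e_{3} - \frac{96}{145} e_{2} e_{3}. Uniqueness: Spin(3) -> SO(3) maps R and -R to the same rotation of trace -\frac{17889}{21025}; fixing the sign of the e_{1} e_{3} coefficient removes the ambiguity.


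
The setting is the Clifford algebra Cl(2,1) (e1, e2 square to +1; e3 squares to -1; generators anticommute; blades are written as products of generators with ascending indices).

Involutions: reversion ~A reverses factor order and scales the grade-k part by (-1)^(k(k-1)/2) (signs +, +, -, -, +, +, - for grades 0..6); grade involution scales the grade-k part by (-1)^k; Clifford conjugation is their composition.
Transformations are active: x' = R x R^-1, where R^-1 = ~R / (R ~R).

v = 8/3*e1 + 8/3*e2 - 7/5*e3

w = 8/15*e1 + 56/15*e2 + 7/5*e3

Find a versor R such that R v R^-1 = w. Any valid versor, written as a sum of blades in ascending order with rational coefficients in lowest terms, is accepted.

Take R = v + w = 16/5*e1 + 32/5*e2. Because q(v) = q(w) = 2759/225, conjugation by R sends v exactly to w.
Answer: 16/5*e1 + 32/5*e2


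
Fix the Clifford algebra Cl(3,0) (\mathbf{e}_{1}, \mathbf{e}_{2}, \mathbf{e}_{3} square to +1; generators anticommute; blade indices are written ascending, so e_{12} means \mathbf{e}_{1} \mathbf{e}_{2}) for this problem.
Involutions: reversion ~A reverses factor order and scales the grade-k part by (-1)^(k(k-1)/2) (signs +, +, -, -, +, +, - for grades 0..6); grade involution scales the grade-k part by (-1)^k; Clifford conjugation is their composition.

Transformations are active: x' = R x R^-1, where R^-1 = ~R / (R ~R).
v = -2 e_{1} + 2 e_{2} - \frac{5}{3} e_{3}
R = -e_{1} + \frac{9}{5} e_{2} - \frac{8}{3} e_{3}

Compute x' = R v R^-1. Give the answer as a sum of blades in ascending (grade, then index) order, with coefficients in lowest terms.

~R = -e_{1} + \frac{9}{5} e_{2} - \frac{8}{3} e_{3}, and R ~R = \frac{2554}{225}, so R^-1 = ~R / (\frac{2554}{225}).
R v = \frac{452}{45} + \frac{8}{5} e_{12} - \frac{11}{3} e_{13} + \frac{7}{3} e_{23}
Answer: \frac{294}{1277} e_{1} + \frac{1514}{1277} e_{2} - \frac{11695}{3831} e_{3}


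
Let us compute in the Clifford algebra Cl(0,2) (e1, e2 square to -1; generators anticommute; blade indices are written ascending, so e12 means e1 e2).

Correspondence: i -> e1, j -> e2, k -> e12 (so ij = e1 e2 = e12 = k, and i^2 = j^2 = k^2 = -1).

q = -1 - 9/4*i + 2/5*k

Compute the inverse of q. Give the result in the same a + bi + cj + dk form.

In blades: q = -1 - 9/4*e1 + 2/5*e12.
With qbar = -1 + 9/4*e1 - 2/5*e12 (scalar fixed, mapped units negated), q qbar = 2489/400 (the sum of squared coefficients), so q^-1 = qbar / (2489/400) = -400/2489 + 900/2489*e1 - 160/2489*e12; translating back:
Answer: -400/2489 + 900/2489*i - 160/2489*k


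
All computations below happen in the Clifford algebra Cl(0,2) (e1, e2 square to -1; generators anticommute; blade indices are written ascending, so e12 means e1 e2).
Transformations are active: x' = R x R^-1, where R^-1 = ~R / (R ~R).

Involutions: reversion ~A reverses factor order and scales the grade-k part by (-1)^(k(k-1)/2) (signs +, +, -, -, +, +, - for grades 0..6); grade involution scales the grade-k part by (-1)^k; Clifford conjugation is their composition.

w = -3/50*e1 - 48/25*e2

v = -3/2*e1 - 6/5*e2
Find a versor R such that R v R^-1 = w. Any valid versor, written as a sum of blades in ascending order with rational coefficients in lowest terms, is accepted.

The midline construction: v and w both square to -369/100, so reflecting in their sum -39/25*e1 - 78/25*e2 exchanges them.
Answer: -39/25*e1 - 78/25*e2


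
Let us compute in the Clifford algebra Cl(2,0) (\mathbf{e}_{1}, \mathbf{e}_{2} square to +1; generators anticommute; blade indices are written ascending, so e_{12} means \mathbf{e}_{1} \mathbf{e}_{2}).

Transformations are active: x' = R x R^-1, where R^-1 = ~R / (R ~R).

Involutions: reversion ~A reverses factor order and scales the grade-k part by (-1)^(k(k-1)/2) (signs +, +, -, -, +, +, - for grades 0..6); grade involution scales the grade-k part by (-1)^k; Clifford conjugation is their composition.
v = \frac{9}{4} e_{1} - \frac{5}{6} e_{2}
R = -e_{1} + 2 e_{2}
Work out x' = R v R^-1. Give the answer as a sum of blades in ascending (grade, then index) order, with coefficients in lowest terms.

~R = -e_{1} + 2 e_{2}, and R ~R = 5, so R^-1 = ~R / (5).
R v = -\frac{47}{12} - \frac{11}{3} e_{12}
Answer: -\frac{41}{60} e_{1} - \frac{23}{10} e_{2}


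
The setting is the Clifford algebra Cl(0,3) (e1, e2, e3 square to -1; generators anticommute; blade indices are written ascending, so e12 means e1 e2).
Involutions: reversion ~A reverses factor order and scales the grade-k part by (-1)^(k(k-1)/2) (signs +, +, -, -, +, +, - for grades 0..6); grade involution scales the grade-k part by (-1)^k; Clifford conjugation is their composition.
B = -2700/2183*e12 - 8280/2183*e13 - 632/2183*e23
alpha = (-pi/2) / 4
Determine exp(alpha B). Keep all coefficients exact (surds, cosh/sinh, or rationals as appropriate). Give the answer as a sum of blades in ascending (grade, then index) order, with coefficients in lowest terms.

B^2 term by term: the squares give (-2700/2183)^2*(e12)^2 + (-8280/2183)^2*(e13)^2 + (-632/2183)^2*(e23)^2 = 7290000/4765489*(-1) + 68558400/4765489*(-1) + 399424/4765489*(-1) = -16 (each basis 2-blade squares to minus the product of its generators' squares); cross terms between blades sharing an index anticommute and cancel. So B^2 = -16.
B^2 = -16 — circular case — the even/odd split gives cos and sin: l = 4, alpha*l = -pi/2, so exp(alpha B) = cos(-pi/2) + (sin(-pi/2)/4)*B = 0 + (-1/4)*B.
Answer: 675/2183*e12 + 2070/2183*e13 + 158/2183*e23


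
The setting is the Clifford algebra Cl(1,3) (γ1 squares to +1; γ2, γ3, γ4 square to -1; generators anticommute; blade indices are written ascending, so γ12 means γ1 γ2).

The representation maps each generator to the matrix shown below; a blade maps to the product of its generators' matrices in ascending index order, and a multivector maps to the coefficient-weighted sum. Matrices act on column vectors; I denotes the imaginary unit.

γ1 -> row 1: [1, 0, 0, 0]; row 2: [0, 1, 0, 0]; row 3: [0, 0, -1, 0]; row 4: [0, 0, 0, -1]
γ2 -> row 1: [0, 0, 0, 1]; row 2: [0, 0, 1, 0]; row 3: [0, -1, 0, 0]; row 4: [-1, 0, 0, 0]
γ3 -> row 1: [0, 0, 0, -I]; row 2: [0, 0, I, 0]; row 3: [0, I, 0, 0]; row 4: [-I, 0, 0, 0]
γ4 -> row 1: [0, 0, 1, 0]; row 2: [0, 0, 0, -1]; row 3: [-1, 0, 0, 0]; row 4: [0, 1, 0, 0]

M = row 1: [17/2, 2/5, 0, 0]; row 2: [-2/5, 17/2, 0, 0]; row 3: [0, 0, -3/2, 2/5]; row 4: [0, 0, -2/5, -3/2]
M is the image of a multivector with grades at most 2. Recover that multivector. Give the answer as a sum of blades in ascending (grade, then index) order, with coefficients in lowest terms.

Method: the blade images are trace-orthogonal — tr(rho(e_A) rho(e_B)^-1) = 4 if A = B and 0 otherwise — and rho(e_A)^-1 = (e_A)^2 * rho(e_A) with (e_A)^2 = +1 or -1, so the coefficient of e_A in the preimage is (e_A)^2 * tr(M rho(e_A))/4.
Nonzero projections over blades of grade <= 2: 1: (1)^2 = +1, tr(M 1) = 14, coefficient 7/2; γ1: (γ1)^2 = +1, tr(M rho(γ1)) = 20, coefficient 5; γ24: (γ24)^2 = -1, tr(M rho(γ24)) = -8/5, coefficient 2/5. Every other blade of grade <= 2 projects to 0.
Answer: 7/2 + 5*γ1 + 2/5*γ24


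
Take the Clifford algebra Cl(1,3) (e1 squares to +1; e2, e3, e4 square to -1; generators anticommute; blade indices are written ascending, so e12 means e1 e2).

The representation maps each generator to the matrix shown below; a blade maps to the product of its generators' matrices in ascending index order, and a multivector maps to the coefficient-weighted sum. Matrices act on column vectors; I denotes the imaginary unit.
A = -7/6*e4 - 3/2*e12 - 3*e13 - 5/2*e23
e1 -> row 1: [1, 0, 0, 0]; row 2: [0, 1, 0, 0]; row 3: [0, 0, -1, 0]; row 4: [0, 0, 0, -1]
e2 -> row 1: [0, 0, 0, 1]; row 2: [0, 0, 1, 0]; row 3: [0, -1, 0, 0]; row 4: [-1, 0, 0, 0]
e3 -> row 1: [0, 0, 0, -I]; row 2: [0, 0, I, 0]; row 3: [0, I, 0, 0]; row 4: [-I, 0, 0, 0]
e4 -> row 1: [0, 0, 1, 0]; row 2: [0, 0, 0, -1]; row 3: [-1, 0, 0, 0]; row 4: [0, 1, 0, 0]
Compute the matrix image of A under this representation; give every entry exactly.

Bivector images (products of the table entries): rho(e12) = rho(e1)rho(e2) = row 1: [0, 0, 0, 1]; row 2: [0, 0, 1, 0]; row 3: [0, 1, 0, 0]; row 4: [1, 0, 0, 0]; rho(e13) = rho(e1)rho(e3) = row 1: [0, 0, 0, -I]; row 2: [0, 0, I, 0]; row 3: [0, -I, 0, 0]; row 4: [I, 0, 0, 0]; rho(e23) = rho(e2)rho(e3) = row 1: [-I, 0, 0, 0]; row 2: [0, I, 0, 0]; row 3: [0, 0, -I, 0]; row 4: [0, 0, 0, I].
M = (-7/6)*rho(e4) + (-3/2)*rho(e12) + (-3)*rho(e13) + (-5/2)*rho(e23), summed entrywise:
Answer: row 1: [5*I/2, 0, -7/6, -3/2 + 3*I]; row 2: [0, -5*I/2, -3/2 - 3*I, 7/6]; row 3: [7/6, -3/2 + 3*I, 5*I/2, 0]; row 4: [-3/2 - 3*I, -7/6, 0, -5*I/2]


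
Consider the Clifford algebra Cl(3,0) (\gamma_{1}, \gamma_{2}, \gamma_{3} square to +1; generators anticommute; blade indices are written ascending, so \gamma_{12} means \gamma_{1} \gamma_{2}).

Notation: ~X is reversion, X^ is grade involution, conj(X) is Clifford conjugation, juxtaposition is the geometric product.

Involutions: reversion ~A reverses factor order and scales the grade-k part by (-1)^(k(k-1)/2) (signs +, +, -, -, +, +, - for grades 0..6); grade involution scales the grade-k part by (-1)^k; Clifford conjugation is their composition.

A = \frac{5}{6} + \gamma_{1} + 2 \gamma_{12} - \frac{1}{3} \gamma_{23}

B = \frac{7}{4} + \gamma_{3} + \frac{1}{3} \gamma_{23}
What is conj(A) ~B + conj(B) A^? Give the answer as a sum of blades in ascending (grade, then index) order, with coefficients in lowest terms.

first term: \frac{113}{72} - \frac{7}{4} \gamma_{1} + \frac{1}{3} \gamma_{2} + \frac{5}{6} \gamma_{3} - \frac{7}{2} \gamma_{12} - \frac{1}{3} \gamma_{13} + \frac{11}{36} \gamma_{23} - \frac{5}{3} \gamma_{123}
second term: \frac{97}{72} - \frac{7}{4} \gamma_{1} - \frac{1}{3} \gamma_{2} - \frac{5}{6} \gamma_{3} + \frac{7}{2} \gamma_{12} - \frac{1}{3} \gamma_{13} - \frac{31}{36} \gamma_{23} - \frac{5}{3} \gamma_{123}
Answer: \frac{35}{12} - \frac{7}{2} \gamma_{1} - \frac{2}{3} \gamma_{13} - \frac{5}{9} \gamma_{23} - \frac{10}{3} \gamma_{123}


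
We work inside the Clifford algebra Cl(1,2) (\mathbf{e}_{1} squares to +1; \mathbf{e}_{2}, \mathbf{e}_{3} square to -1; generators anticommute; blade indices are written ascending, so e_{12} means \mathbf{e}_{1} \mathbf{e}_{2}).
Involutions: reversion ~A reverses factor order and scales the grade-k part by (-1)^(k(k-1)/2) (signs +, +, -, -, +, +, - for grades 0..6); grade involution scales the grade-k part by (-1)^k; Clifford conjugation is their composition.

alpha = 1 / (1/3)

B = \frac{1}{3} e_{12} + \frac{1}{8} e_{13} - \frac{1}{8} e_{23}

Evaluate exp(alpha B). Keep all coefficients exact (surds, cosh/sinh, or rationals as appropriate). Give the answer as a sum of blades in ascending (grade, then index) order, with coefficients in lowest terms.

B^2 term by term: the squares give (\frac{1}{3})^2*(e_{12})^2 + (\frac{1}{8})^2*(e_{13})^2 + (-\frac{1}{8})^2*(e_{23})^2 = \frac{1}{9}*(+1) + \frac{1}{64}*(+1) + \frac{1}{64}*(-1) = \frac{1}{9} (each basis 2-blade squares to minus the product of its generators' squares); cross terms between blades sharing an index anticommute and cancel. So B^2 = \frac{1}{9}.
B^2 = \frac{1}{9} — B^2 > 0, so the exponential closes hyperbolically: l = \frac{1}{3}, alpha*l = 1, so exp(alpha B) = cosh(1) + (sinh(1)/(\frac{1}{3}))*B = \cosh{\left(1 \right)} + (3 \sinh{\left(1 \right)})*B.
Answer: \cosh{\left(1 \right)} + \sinh{\left(1 \right)} e_{12} + \frac{3 \sinh{\left(1 \right)}}{8} e_{13} - \frac{3 \sinh{\left(1 \right)}}{8} e_{23}


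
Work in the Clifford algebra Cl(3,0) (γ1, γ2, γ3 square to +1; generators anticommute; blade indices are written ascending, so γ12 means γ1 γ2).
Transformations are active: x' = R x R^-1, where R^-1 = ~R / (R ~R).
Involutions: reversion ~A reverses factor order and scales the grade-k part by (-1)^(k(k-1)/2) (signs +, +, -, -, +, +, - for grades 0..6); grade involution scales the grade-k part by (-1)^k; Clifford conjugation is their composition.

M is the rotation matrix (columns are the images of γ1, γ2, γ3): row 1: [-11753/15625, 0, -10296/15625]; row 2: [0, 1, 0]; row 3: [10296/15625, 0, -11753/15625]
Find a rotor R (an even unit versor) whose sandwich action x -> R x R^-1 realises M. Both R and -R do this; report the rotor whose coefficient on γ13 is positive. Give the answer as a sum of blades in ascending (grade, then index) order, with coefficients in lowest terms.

Method: write R = a + b12*γ12 + b13*γ13 + b23*γ23 with a^2 + b12^2 + b13^2 + b23^2 = 1 (so R^-1 = ~R). Expanding the columns R e_j ~R gives tr M = 4a^2 - 1 and, from the antisymmetric part, M21 - M12 = -4a*b12, M13 - M31 = 4a*b13, M32 - M23 = -4a*b23.
Here tr M = -7881/15625, so a^2 = (1 + tr M)/4 = 1936/15625 and a = ±44/125. Taking a = 44/125: M21 - M12 = 0, M13 - M31 = -20592/15625, M32 - M23 = 0, giving b12 = 0, b13 = -117/125, b23 = 0, i.e. R = 44/125 - 117/125*γ13.
Its γ13 coefficient is negative, so report the other preimage -R.
Answer: -44/125 + 117/125*γ13. Why the constraint matters: R and -R act identically through the sandwich — M has trace -7881/15625 either way — so only the sign condition on γ13 picks one of the two preimages.
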